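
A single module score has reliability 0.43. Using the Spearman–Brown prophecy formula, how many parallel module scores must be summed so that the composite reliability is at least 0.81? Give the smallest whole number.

6

k ≥ ρ*(1−ρ₁)/(ρ₁(1−ρ*)) = 0.81·0.57 / (0.43·0.19) = 5.651.
Smallest integer k = 6.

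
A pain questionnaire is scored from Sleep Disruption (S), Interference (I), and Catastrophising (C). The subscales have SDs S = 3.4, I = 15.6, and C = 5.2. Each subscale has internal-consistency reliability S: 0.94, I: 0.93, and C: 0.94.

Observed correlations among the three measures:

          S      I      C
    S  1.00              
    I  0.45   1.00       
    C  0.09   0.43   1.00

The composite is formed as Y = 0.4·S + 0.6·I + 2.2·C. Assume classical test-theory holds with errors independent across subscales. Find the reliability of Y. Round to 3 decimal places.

0.957

Var(Y) = 0.4²·3.4² + 0.6²·15.6² + 2.2²·5.2² + 2·[0.24·3.4·15.6·0.45 + 0.88·3.4·5.2·0.09 + 1.32·15.6·5.2·0.43] = 220.333 + 106.345 = 326.677.
Under uncorrelated errors the observed covariances equal the true-score covariances, so only the own-variance terms attenuate.
True-score variance = [0.4²·3.4²·0.94 + 0.6²·15.6²·0.93 + 2.2²·5.2²·0.94] + 106.345 = 206.237 + 106.345 = 312.581.
Reliability = 312.581 / 326.677 = 0.957.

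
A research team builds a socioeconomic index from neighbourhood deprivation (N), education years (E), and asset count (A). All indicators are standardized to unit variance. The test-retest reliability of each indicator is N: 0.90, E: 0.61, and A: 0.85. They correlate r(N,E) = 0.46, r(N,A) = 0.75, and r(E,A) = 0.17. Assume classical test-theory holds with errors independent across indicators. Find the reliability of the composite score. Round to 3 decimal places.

Var(N+E+A) = 3 + 2·[0.46 + 0.75 + 0.17] = 3 + 2.76 = 5.76.
With uncorrelated errors the cross-covariances are all true-score covariance, so they carry over unchanged; only the diagonal terms shrink to ρᵢσᵢ².
True-score variance = [0.90 + 0.61 + 0.85] + 2.76 = 2.36 + 2.76 = 5.12.
Reliability = 5.12 / 5.76 = 0.889.

0.889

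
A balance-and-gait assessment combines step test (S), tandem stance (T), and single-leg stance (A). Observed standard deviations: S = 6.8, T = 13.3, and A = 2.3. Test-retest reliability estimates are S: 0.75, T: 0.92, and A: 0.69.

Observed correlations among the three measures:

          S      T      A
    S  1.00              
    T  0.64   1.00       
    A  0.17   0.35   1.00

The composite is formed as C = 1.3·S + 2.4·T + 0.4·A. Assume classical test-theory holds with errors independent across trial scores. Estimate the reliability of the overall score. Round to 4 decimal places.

0.9317

Var(C) = 1.3²·6.8² + 2.4²·13.3² + 0.4²·2.3² + 2·[3.12·6.8·13.3·0.64 + 0.52·6.8·2.3·0.17 + 0.96·13.3·2.3·0.35] = 1097.88 + 384.503 = 1482.38.
Because errors are independent across components, Cov(Tᵢ,Tⱼ) = Cov(Xᵢ,Xⱼ); the off-diagonal part of the true-score variance is the same as above.
True-score variance = [1.3²·6.8²·0.75 + 2.4²·13.3²·0.92 + 0.4²·2.3²·0.69] + 384.503 = 996.569 + 384.503 = 1381.07.
Reliability = 1381.07 / 1482.38 = 0.9317.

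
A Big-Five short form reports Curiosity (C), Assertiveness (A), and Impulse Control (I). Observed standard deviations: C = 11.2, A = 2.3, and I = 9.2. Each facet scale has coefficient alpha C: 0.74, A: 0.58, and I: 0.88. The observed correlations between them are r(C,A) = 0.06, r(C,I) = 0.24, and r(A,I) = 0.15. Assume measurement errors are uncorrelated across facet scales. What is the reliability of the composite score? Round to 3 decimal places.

0.836

Var(C+A+I) = 11.2² + 2.3² + 9.2² + 2·[11.2·2.3·0.06 + 11.2·9.2·0.24 + 2.3·9.2·0.15] = 215.37 + 58.8984 = 274.268.
With uncorrelated errors the cross-covariances are all true-score covariance, so they carry over unchanged; only the diagonal terms shrink to ρᵢσᵢ².
True-score variance = [11.2²·0.74 + 2.3²·0.58 + 9.2²·0.88] + 58.8984 = 170.377 + 58.8984 = 229.275.
Reliability = 229.275 / 274.268 = 0.836.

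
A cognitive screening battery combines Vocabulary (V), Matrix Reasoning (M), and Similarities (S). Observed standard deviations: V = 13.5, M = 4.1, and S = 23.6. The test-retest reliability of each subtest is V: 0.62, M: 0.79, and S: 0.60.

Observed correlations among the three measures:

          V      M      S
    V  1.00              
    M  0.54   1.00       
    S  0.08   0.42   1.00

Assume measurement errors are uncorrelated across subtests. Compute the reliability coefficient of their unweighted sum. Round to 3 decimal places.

Var(V+M+S) = 13.5² + 4.1² + 23.6² + 2·[13.5·4.1·0.54 + 13.5·23.6·0.08 + 4.1·23.6·0.42] = 756.02 + 192.032 = 948.052.
Under uncorrelated errors the observed covariances equal the true-score covariances, so only the own-variance terms attenuate.
True-score variance = [13.5²·0.62 + 4.1²·0.79 + 23.6²·0.60] + 192.032 = 460.451 + 192.032 = 652.483.
Reliability = 652.483 / 948.052 = 0.688.

0.688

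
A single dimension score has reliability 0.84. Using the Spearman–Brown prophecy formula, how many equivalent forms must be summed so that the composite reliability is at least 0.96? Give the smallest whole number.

k ≥ ρ*(1−ρ₁)/(ρ₁(1−ρ*)) = 0.96·0.16 / (0.84·0.04) = 4.571.
Smallest integer k = 5.

5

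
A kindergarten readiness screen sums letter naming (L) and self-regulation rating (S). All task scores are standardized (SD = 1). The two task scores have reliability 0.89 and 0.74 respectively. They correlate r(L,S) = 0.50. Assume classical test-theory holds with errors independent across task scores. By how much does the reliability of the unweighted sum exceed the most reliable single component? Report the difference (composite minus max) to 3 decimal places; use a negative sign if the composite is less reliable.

Var(sum) = 2 + 1 = 3; true-score variance = 1.63 + 1 = 2.63; composite reliability = 0.8767.
Max component reliability = 0.8900.
Difference = 0.8767 − 0.8900 = -0.013.

-0.013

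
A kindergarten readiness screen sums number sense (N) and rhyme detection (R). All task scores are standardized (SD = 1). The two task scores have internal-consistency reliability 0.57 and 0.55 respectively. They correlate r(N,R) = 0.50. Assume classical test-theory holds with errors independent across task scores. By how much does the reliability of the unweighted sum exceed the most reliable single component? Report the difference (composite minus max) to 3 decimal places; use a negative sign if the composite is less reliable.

0.137

Var(sum) = 2 + 1 = 3; true-score variance = 1.12 + 1 = 2.12; composite reliability = 0.7067.
Max component reliability = 0.5700.
Difference = 0.7067 − 0.5700 = 0.137.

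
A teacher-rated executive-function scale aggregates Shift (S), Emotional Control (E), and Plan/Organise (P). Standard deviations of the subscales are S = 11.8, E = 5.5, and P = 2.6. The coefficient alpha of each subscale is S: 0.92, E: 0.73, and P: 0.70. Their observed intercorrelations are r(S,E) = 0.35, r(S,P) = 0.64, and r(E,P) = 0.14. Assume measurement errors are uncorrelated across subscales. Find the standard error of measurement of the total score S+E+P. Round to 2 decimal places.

Var(total) = 176.25 + 88.7044 = 264.954.
True-score variance = 154.915 + 88.7044 = 243.62, so reliability = 0.9195.
Error variance = 264.954 − 243.62 = 21.3347; SEM = √21.3347 = 4.62.

4.62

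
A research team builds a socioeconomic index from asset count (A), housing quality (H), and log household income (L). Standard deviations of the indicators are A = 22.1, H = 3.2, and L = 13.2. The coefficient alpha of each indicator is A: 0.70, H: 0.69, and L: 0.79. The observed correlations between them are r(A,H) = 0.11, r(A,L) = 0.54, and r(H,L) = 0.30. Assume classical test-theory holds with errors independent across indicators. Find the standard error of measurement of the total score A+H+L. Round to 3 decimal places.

13.649

Var(total) = 672.89 + 355.96 = 1028.85.
True-score variance = 486.602 + 355.96 = 842.562, so reliability = 0.8189.
Error variance = 1028.85 − 842.562 = 186.288; SEM = √186.288 = 13.649.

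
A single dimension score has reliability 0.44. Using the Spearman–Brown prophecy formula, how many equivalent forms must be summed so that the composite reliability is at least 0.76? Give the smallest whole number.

5

k ≥ ρ*(1−ρ₁)/(ρ₁(1−ρ*)) = 0.76·0.56 / (0.44·0.24) = 4.030.
Smallest integer k = 5.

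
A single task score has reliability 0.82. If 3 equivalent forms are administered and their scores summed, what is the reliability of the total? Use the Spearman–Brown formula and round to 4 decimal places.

ρ_k = kρ / (1 + (k−1)ρ) = 3·0.82 / (1 + 2·0.82) = 2.460 / 2.640 = 0.9318.

0.9318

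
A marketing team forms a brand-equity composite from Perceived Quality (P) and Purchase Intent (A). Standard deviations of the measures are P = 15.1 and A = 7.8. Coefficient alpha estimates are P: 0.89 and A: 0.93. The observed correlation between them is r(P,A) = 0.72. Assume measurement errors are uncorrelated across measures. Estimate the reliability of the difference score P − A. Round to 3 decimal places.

Var(P−A) = 15.1² + 7.8² − 2·15.1·7.8·0.72 = 288.85 − 169.603 = 119.247.
Because errors are independent across components, Cov(Tᵢ,Tⱼ) = Cov(Xᵢ,Xⱼ); the off-diagonal part of the true-score variance is the same as above.
True-score variance = [15.1²·0.89 + 7.8²·0.93] − 169.603 = 259.51 − 169.603 = 89.9069.
Reliability = 89.9069 / 119.247 = 0.754.

0.754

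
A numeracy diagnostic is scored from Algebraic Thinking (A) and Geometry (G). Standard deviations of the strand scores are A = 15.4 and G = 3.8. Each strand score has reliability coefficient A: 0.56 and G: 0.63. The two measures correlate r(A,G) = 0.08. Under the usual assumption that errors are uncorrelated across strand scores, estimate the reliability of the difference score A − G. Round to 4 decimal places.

Var(A−G) = 15.4² + 3.8² − 2·15.4·3.8·0.08 = 251.6 − 9.3632 = 242.237.
Because errors are independent across components, Cov(Tᵢ,Tⱼ) = Cov(Xᵢ,Xⱼ); the off-diagonal part of the true-score variance is the same as above.
True-score variance = [15.4²·0.56 + 3.8²·0.63] − 9.3632 = 141.907 − 9.3632 = 132.544.
Reliability = 132.544 / 242.237 = 0.5472.

0.5472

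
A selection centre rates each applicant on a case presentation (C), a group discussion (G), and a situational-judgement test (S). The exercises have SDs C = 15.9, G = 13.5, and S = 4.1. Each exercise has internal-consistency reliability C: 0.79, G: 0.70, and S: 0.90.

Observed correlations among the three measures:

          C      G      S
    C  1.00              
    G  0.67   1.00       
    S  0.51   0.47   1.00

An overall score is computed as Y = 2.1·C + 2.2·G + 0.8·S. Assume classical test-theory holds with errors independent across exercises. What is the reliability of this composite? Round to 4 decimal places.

0.8588

Var(Y) = 2.1²·15.9² + 2.2²·13.5² + 0.8²·4.1² + 2·[4.62·15.9·13.5·0.67 + 1.68·15.9·4.1·0.51 + 1.76·13.5·4.1·0.47] = 2007.74 + 1532.14 = 3539.88.
Because errors are independent across components, Cov(Tᵢ,Tⱼ) = Cov(Xᵢ,Xⱼ); the off-diagonal part of the true-score variance is the same as above.
True-score variance = [2.1²·15.9²·0.79 + 2.2²·13.5²·0.70 + 0.8²·4.1²·0.90] + 1532.14 = 1507.91 + 1532.14 = 3040.05.
Reliability = 3040.05 / 3539.88 = 0.8588.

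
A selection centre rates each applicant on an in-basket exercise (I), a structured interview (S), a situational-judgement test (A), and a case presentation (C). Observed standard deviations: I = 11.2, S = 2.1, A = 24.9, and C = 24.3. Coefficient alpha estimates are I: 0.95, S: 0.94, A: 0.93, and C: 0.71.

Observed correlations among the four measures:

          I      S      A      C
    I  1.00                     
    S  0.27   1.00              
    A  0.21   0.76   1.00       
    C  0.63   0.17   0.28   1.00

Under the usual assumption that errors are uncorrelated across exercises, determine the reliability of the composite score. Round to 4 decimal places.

0.9016

Var(I+S+A+C) = 11.2² + 2.1² + 24.9² + 24.3² + 2·[11.2·2.1·0.27 + 11.2·24.9·0.21 + 11.2·24.3·0.63 + 2.1·24.9·0.76 + 2.1·24.3·0.17 + 24.9·24.3·0.28] = 1340.35 + 908.422 = 2248.77.
Under uncorrelated errors the observed covariances equal the true-score covariances, so only the own-variance terms attenuate.
True-score variance = [11.2²·0.95 + 2.1²·0.94 + 24.9²·0.93 + 24.3²·0.71] + 908.422 = 1119.17 + 908.422 = 2027.59.
Reliability = 2027.59 / 2248.77 = 0.9016.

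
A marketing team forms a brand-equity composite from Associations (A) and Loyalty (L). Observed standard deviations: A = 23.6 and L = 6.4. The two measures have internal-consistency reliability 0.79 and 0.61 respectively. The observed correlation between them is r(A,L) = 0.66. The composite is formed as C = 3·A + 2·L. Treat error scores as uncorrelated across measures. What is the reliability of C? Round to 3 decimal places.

Var(C) = 3²·23.6² + 2²·6.4² + 2·[6·23.6·6.4·0.66] = 5176.48 + 1196.24 = 6372.72.
Because errors are independent across components, Cov(Tᵢ,Tⱼ) = Cov(Xᵢ,Xⱼ); the off-diagonal part of the true-score variance is the same as above.
True-score variance = [3²·23.6²·0.79 + 2²·6.4²·0.61] + 1196.24 = 4059.93 + 1196.24 = 5256.16.
Reliability = 5256.16 / 6372.72 = 0.825.

0.825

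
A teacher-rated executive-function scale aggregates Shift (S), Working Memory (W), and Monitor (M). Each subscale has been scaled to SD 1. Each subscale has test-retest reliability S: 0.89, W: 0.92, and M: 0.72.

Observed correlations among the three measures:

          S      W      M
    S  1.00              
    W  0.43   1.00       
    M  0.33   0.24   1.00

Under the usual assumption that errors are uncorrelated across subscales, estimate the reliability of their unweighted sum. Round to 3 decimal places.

Var(S+W+M) = 3 + 2·[0.43 + 0.33 + 0.24] = 3 + 2 = 5.
With uncorrelated errors the cross-covariances are all true-score covariance, so they carry over unchanged; only the diagonal terms shrink to ρᵢσᵢ².
True-score variance = [0.89 + 0.92 + 0.72] + 2 = 2.53 + 2 = 4.53.
Reliability = 4.53 / 5 = 0.906.

0.906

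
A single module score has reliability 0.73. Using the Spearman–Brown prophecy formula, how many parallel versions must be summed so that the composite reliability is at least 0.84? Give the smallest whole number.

2

k ≥ ρ*(1−ρ₁)/(ρ₁(1−ρ*)) = 0.84·0.27 / (0.73·0.16) = 1.942.
Smallest integer k = 2.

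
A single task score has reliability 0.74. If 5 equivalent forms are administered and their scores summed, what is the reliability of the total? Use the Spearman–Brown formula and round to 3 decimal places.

0.934

ρ_k = kρ / (1 + (k−1)ρ) = 5·0.74 / (1 + 4·0.74) = 3.700 / 3.960 = 0.934.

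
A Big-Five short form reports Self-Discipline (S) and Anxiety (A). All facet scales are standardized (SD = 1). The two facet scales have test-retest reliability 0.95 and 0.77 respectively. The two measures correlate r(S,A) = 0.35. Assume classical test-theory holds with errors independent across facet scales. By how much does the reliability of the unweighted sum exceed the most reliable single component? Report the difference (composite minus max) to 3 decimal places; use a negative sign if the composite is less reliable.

-0.054

Var(sum) = 2 + 0.7 = 2.7; true-score variance = 1.72 + 0.7 = 2.42; composite reliability = 0.8963.
Max component reliability = 0.9500.
Difference = 0.8963 − 0.9500 = -0.054.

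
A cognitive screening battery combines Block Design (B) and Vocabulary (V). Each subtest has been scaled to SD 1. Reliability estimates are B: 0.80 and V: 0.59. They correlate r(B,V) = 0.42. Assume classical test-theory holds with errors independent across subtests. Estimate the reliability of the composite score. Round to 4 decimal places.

0.7852

Var(B+V) = 2 + 2·[0.42] = 2 + 0.84 = 2.84.
With uncorrelated errors the cross-covariances are all true-score covariance, so they carry over unchanged; only the diagonal terms shrink to ρᵢσᵢ².
True-score variance = [0.80 + 0.59] + 0.84 = 1.39 + 0.84 = 2.23.
Reliability = 2.23 / 2.84 = 0.7852.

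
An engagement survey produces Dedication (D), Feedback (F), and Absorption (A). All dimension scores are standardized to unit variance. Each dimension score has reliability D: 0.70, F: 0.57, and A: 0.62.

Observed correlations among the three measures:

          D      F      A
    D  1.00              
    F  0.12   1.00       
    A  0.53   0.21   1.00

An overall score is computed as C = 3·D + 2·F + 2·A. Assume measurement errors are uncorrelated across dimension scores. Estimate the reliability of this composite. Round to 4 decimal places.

Var(C) = 3² + 2² + 2² + 2·[6·0.12 + 6·0.53 + 4·0.21] = 17 + 9.48 = 26.48.
Under uncorrelated errors the observed covariances equal the true-score covariances, so only the own-variance terms attenuate.
True-score variance = [3²·0.70 + 2²·0.57 + 2²·0.62] + 9.48 = 11.06 + 9.48 = 20.54.
Reliability = 20.54 / 26.48 = 0.7757.

0.7757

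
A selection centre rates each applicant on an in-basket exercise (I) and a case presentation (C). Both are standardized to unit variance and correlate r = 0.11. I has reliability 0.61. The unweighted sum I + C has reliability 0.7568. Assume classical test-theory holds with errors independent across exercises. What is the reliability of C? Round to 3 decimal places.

0.850

Var(I+C) = 2 + 2·0.11 = 2.220.
True-score variance = ρ_I + ρ_C + 2·0.11, so 0.7568 = (0.61 + ρ_C + 0.22) / 2.220.
ρ_C = 0.7568·2.220 − 0.61 − 0.22 = 0.850.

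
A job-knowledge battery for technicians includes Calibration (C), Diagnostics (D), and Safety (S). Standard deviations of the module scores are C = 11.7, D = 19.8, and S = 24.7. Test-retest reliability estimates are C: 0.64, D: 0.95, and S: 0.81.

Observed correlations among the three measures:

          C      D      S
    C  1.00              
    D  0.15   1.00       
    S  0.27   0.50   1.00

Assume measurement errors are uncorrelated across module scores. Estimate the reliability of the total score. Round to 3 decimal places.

Var(C+D+S) = 11.7² + 19.8² + 24.7² + 2·[11.7·19.8·0.15 + 11.7·24.7·0.27 + 19.8·24.7·0.50] = 1139.02 + 714.613 = 1853.63.
With uncorrelated errors the cross-covariances are all true-score covariance, so they carry over unchanged; only the diagonal terms shrink to ρᵢσᵢ².
True-score variance = [11.7²·0.64 + 19.8²·0.95 + 24.7²·0.81] + 714.613 = 954.22 + 714.613 = 1668.83.
Reliability = 1668.83 / 1853.63 = 0.900.

0.900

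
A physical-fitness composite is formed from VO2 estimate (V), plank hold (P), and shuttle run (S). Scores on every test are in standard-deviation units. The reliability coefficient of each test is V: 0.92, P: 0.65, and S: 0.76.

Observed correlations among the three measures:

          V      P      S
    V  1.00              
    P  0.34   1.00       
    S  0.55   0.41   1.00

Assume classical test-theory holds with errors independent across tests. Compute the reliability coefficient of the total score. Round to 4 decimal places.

0.8804

Var(V+P+S) = 3 + 2·[0.34 + 0.55 + 0.41] = 3 + 2.6 = 5.6.
Under uncorrelated errors the observed covariances equal the true-score covariances, so only the own-variance terms attenuate.
True-score variance = [0.92 + 0.65 + 0.76] + 2.6 = 2.33 + 2.6 = 4.93.
Reliability = 4.93 / 5.6 = 0.8804.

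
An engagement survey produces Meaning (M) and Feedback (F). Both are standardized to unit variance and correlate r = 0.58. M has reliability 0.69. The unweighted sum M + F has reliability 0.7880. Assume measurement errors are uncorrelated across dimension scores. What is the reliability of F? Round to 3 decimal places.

Var(M+F) = 2 + 2·0.58 = 3.160.
True-score variance = ρ_M + ρ_F + 2·0.58, so 0.7880 = (0.69 + ρ_F + 1.16) / 3.160.
ρ_F = 0.7880·3.160 − 0.69 − 1.16 = 0.640.

0.640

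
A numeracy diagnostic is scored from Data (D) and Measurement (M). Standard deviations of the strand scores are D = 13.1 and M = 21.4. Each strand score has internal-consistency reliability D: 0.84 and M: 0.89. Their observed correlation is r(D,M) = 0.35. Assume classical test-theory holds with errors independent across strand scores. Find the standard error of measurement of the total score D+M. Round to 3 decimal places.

8.822

Var(total) = 629.57 + 196.238 = 825.808.
True-score variance = 551.737 + 196.238 = 747.975, so reliability = 0.9057.
Error variance = 825.808 − 747.975 = 77.8332; SEM = √77.8332 = 8.822.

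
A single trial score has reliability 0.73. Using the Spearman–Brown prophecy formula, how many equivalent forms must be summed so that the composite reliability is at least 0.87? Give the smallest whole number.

3

k ≥ ρ*(1−ρ₁)/(ρ₁(1−ρ*)) = 0.87·0.27 / (0.73·0.13) = 2.475.
Smallest integer k = 3.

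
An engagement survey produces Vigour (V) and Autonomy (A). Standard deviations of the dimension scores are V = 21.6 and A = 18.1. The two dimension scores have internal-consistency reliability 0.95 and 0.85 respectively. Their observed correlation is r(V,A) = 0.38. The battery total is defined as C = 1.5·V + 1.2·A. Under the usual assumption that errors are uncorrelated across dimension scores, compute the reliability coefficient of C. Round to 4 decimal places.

0.9401

Var(C) = 1.5²·21.6² + 1.2²·18.1² + 2·[1.8·21.6·18.1·0.38] = 1521.52 + 534.833 = 2056.35.
Because errors are independent across components, Cov(Tᵢ,Tⱼ) = Cov(Xᵢ,Xⱼ); the off-diagonal part of the true-score variance is the same as above.
True-score variance = [1.5²·21.6²·0.95 + 1.2²·18.1²·0.85] + 534.833 = 1398.27 + 534.833 = 1933.1.
Reliability = 1933.1 / 2056.35 = 0.9401.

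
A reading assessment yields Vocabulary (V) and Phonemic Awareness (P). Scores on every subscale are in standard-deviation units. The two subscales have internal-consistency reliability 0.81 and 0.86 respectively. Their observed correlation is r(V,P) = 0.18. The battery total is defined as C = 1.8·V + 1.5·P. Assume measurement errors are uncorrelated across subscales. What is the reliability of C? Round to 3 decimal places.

Var(C) = 1.8² + 1.5² + 2·[2.7·0.18] = 5.49 + 0.972 = 6.462.
Because errors are independent across components, Cov(Tᵢ,Tⱼ) = Cov(Xᵢ,Xⱼ); the off-diagonal part of the true-score variance is the same as above.
True-score variance = [1.8²·0.81 + 1.5²·0.86] + 0.972 = 4.5594 + 0.972 = 5.5314.
Reliability = 5.5314 / 6.462 = 0.856.

0.856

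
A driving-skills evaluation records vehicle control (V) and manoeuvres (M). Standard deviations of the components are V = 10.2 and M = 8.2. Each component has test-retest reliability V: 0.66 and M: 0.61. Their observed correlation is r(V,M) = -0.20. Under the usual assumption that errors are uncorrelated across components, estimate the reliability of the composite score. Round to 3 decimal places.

Var(V+M) = 10.2² + 8.2² + 2·[10.2·8.2·(-0.20)] = 171.28 − 33.456 = 137.824.
Because errors are independent across components, Cov(Tᵢ,Tⱼ) = Cov(Xᵢ,Xⱼ); the off-diagonal part of the true-score variance is the same as above.
True-score variance = [10.2²·0.66 + 8.2²·0.61] − 33.456 = 109.683 − 33.456 = 76.2268.
Reliability = 76.2268 / 137.824 = 0.553.

0.553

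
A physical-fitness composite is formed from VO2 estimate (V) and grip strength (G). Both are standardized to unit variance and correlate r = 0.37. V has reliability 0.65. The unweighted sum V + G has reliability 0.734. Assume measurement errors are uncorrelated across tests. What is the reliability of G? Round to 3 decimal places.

0.621

Var(V+G) = 2 + 2·0.37 = 2.740.
True-score variance = ρ_V + ρ_G + 2·0.37, so 0.734 = (0.65 + ρ_G + 0.74) / 2.740.
ρ_G = 0.734·2.740 − 0.65 − 0.74 = 0.621.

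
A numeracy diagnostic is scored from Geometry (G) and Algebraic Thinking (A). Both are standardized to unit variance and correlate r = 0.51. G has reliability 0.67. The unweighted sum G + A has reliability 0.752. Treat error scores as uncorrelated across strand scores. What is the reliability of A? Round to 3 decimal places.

0.581

Var(G+A) = 2 + 2·0.51 = 3.020.
True-score variance = ρ_G + ρ_A + 2·0.51, so 0.752 = (0.67 + ρ_A + 1.02) / 3.020.
ρ_A = 0.752·3.020 − 0.67 − 1.02 = 0.581.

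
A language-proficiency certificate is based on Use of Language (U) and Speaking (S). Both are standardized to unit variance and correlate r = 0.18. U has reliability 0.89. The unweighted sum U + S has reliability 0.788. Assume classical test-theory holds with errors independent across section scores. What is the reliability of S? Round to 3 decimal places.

0.610

Var(U+S) = 2 + 2·0.18 = 2.360.
True-score variance = ρ_U + ρ_S + 2·0.18, so 0.788 = (0.89 + ρ_S + 0.36) / 2.360.
ρ_S = 0.788·2.360 − 0.89 − 0.36 = 0.610.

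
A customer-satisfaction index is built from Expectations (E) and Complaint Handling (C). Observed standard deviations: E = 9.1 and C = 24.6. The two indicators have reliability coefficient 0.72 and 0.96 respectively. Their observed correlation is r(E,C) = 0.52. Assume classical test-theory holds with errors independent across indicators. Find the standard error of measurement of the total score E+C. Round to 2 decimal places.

6.88

Var(total) = 687.97 + 232.814 = 920.784.
True-score variance = 640.577 + 232.814 = 873.391, so reliability = 0.9485.
Error variance = 920.784 − 873.391 = 47.3932; SEM = √47.3932 = 6.88.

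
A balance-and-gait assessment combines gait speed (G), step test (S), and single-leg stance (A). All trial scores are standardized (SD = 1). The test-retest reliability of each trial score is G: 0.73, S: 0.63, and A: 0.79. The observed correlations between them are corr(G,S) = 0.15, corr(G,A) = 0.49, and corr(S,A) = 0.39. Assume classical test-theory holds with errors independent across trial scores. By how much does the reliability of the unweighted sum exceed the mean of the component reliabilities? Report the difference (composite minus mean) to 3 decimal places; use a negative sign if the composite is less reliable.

Var(sum) = 3 + 2.06 = 5.06; true-score variance = 2.15 + 2.06 = 4.21; composite reliability = 0.8320.
Mean component reliability = 0.7167.
Difference = 0.8320 − 0.7167 = 0.115.

0.115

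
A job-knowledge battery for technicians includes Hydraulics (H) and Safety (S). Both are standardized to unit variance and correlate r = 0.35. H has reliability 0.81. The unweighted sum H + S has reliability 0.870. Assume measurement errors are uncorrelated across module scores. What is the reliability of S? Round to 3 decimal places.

Var(H+S) = 2 + 2·0.35 = 2.700.
True-score variance = ρ_H + ρ_S + 2·0.35, so 0.870 = (0.81 + ρ_S + 0.70) / 2.700.
ρ_S = 0.870·2.700 − 0.81 − 0.70 = 0.839.

0.839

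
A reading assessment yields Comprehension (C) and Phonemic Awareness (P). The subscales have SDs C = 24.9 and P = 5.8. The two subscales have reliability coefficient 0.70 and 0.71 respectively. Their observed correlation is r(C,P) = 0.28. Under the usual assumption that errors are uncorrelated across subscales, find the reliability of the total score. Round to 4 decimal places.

Var(C+P) = 24.9² + 5.8² + 2·[24.9·5.8·0.28] = 653.65 + 80.8752 = 734.525.
Because errors are independent across components, Cov(Tᵢ,Tⱼ) = Cov(Xᵢ,Xⱼ); the off-diagonal part of the true-score variance is the same as above.
True-score variance = [24.9²·0.70 + 5.8²·0.71] + 80.8752 = 457.891 + 80.8752 = 538.767.
Reliability = 538.767 / 734.525 = 0.7335.

0.7335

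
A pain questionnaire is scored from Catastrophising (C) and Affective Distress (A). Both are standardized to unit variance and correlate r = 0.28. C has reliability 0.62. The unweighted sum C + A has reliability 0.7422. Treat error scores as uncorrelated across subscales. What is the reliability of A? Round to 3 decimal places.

Var(C+A) = 2 + 2·0.28 = 2.560.
True-score variance = ρ_C + ρ_A + 2·0.28, so 0.7422 = (0.62 + ρ_A + 0.56) / 2.560.
ρ_A = 0.7422·2.560 − 0.62 − 0.56 = 0.720.

0.720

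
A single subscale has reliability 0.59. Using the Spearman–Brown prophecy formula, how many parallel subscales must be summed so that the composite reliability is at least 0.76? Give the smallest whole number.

k ≥ ρ*(1−ρ₁)/(ρ₁(1−ρ*)) = 0.76·0.41 / (0.59·0.24) = 2.201.
Smallest integer k = 3.

3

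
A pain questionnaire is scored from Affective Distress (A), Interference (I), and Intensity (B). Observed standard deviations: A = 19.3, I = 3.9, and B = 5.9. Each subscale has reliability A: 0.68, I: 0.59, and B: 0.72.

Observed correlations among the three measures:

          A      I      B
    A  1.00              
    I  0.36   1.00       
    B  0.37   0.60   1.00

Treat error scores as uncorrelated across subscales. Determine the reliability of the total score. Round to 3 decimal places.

Var(A+I+B) = 19.3² + 3.9² + 5.9² + 2·[19.3·3.9·0.36 + 19.3·5.9·0.37 + 3.9·5.9·0.60] = 422.51 + 166.07 = 588.58.
Under uncorrelated errors the observed covariances equal the true-score covariances, so only the own-variance terms attenuate.
True-score variance = [19.3²·0.68 + 3.9²·0.59 + 5.9²·0.72] + 166.07 = 287.33 + 166.07 = 453.401.
Reliability = 453.401 / 588.58 = 0.770.

0.770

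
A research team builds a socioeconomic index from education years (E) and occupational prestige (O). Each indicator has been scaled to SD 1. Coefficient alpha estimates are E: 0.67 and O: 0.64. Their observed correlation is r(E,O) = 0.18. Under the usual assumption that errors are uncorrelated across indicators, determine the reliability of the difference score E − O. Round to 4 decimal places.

0.5793

Var(E−O) = 1 + 1 − 2·0.18 = 2 − 0.36 = 1.64.
Because errors are independent across components, Cov(Tᵢ,Tⱼ) = Cov(Xᵢ,Xⱼ); the off-diagonal part of the true-score variance is the same as above.
True-score variance = [0.67 + 0.64] − 0.36 = 1.31 − 0.36 = 0.95.
Reliability = 0.95 / 1.64 = 0.5793.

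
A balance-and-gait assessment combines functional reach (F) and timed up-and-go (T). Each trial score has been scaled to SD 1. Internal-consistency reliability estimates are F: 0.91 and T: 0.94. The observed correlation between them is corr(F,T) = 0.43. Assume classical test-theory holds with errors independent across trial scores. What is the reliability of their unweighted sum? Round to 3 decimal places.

Var(F+T) = 2 + 2·[0.43] = 2 + 0.86 = 2.86.
Under uncorrelated errors the observed covariances equal the true-score covariances, so only the own-variance terms attenuate.
True-score variance = [0.91 + 0.94] + 0.86 = 1.85 + 0.86 = 2.71.
Reliability = 2.71 / 2.86 = 0.948.

0.948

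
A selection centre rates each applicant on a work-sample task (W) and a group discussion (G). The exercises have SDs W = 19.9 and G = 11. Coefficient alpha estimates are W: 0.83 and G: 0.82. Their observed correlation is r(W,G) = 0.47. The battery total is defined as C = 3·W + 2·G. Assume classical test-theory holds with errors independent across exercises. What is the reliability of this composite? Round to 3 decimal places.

0.869

Var(C) = 3²·19.9² + 2²·11² + 2·[6·19.9·11·0.47] = 4048.09 + 1234.6 = 5282.69.
With uncorrelated errors the cross-covariances are all true-score covariance, so they carry over unchanged; only the diagonal terms shrink to ρᵢσᵢ².
True-score variance = [3²·19.9²·0.83 + 2²·11²·0.82] + 1234.6 = 3355.07 + 1234.6 = 4589.67.
Reliability = 4589.67 / 5282.69 = 0.869.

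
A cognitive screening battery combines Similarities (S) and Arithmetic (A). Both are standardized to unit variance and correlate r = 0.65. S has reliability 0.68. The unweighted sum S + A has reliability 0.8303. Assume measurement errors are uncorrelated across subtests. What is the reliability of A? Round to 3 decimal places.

0.760

Var(S+A) = 2 + 2·0.65 = 3.300.
True-score variance = ρ_S + ρ_A + 2·0.65, so 0.8303 = (0.68 + ρ_A + 1.30) / 3.300.
ρ_A = 0.8303·3.300 − 0.68 − 1.30 = 0.760.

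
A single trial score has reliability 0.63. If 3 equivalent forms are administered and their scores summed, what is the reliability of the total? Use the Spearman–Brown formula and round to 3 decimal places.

0.836

ρ_k = kρ / (1 + (k−1)ρ) = 3·0.63 / (1 + 2·0.63) = 1.890 / 2.260 = 0.836.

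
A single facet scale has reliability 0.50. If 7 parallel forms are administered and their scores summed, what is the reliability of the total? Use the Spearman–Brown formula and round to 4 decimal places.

ρ_k = kρ / (1 + (k−1)ρ) = 7·0.50 / (1 + 6·0.50) = 3.500 / 4.000 = 0.8750.

0.8750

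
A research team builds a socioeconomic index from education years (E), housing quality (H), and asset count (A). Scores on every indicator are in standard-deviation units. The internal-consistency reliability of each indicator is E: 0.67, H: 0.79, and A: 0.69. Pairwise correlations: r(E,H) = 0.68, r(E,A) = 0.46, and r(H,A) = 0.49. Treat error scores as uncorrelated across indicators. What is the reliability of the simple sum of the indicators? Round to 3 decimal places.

Var(E+H+A) = 3 + 2·[0.68 + 0.46 + 0.49] = 3 + 3.26 = 6.26.
With uncorrelated errors the cross-covariances are all true-score covariance, so they carry over unchanged; only the diagonal terms shrink to ρᵢσᵢ².
True-score variance = [0.67 + 0.79 + 0.69] + 3.26 = 2.15 + 3.26 = 5.41.
Reliability = 5.41 / 6.26 = 0.864.

0.864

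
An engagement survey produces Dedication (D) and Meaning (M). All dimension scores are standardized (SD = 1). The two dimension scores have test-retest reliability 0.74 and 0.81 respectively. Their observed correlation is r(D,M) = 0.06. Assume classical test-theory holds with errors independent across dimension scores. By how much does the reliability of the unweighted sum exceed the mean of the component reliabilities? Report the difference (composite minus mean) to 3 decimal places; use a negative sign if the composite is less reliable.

Var(sum) = 2 + 0.12 = 2.12; true-score variance = 1.55 + 0.12 = 1.67; composite reliability = 0.7877.
Mean component reliability = 0.7750.
Difference = 0.7877 − 0.7750 = 0.013.

0.013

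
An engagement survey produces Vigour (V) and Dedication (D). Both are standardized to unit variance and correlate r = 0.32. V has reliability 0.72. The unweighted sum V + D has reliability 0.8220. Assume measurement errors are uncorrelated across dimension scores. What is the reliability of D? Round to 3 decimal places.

0.810

Var(V+D) = 2 + 2·0.32 = 2.640.
True-score variance = ρ_V + ρ_D + 2·0.32, so 0.8220 = (0.72 + ρ_D + 0.64) / 2.640.
ρ_D = 0.8220·2.640 − 0.72 − 0.64 = 0.810.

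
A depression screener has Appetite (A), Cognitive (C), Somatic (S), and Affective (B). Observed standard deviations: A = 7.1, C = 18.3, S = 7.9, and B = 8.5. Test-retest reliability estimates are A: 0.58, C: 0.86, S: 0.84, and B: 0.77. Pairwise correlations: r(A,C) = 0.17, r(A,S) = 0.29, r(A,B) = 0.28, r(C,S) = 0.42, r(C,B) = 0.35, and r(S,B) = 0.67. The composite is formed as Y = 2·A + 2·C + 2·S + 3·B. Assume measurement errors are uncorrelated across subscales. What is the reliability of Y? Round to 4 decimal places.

0.9003

Var(Y) = 2²·7.1² + 2²·18.3² + 2²·7.9² + 3²·8.5² + 2·[4·7.1·18.3·0.17 + 4·7.1·7.9·0.29 + 6·7.1·8.5·0.28 + 4·18.3·7.9·0.42 + 6·18.3·8.5·0.35 + 6·7.9·8.5·0.67] = 2441.09 + 2188.56 = 4629.65.
With uncorrelated errors the cross-covariances are all true-score covariance, so they carry over unchanged; only the diagonal terms shrink to ρᵢσᵢ².
True-score variance = [2²·7.1²·0.58 + 2²·18.3²·0.86 + 2²·7.9²·0.84 + 3²·8.5²·0.77] + 2188.56 = 1979.36 + 2188.56 = 4167.92.
Reliability = 4167.92 / 4629.65 = 0.9003.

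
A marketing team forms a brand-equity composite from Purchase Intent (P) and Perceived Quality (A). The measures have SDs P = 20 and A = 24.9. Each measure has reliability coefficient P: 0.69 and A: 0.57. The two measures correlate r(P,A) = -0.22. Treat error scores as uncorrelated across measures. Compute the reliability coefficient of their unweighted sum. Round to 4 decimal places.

0.5123

Var(P+A) = 20² + 24.9² + 2·[20·24.9·(-0.22)] = 1020.01 − 219.12 = 800.89.
With uncorrelated errors the cross-covariances are all true-score covariance, so they carry over unchanged; only the diagonal terms shrink to ρᵢσᵢ².
True-score variance = [20²·0.69 + 24.9²·0.57] − 219.12 = 629.406 − 219.12 = 410.286.
Reliability = 410.286 / 800.89 = 0.5123.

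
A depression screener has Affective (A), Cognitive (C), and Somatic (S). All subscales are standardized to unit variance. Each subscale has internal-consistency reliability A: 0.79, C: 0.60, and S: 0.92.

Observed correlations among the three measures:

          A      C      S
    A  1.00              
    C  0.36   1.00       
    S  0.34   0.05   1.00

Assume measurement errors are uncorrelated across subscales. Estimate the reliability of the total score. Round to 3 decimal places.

Var(A+C+S) = 3 + 2·[0.36 + 0.34 + 0.05] = 3 + 1.5 = 4.5.
Because errors are independent across components, Cov(Tᵢ,Tⱼ) = Cov(Xᵢ,Xⱼ); the off-diagonal part of the true-score variance is the same as above.
True-score variance = [0.79 + 0.60 + 0.92] + 1.5 = 2.31 + 1.5 = 3.81.
Reliability = 3.81 / 4.5 = 0.847.

0.847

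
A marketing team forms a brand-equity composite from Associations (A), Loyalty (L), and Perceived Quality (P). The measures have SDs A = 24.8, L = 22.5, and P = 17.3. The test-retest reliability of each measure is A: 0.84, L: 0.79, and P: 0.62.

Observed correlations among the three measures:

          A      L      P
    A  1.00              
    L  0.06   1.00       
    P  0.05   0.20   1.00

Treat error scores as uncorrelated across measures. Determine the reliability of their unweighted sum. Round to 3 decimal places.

0.811

Var(A+L+P) = 24.8² + 22.5² + 17.3² + 2·[24.8·22.5·0.06 + 24.8·17.3·0.05 + 22.5·17.3·0.20] = 1420.58 + 265.564 = 1686.14.
With uncorrelated errors the cross-covariances are all true-score covariance, so they carry over unchanged; only the diagonal terms shrink to ρᵢσᵢ².
True-score variance = [24.8²·0.84 + 22.5²·0.79 + 17.3²·0.62] + 265.564 = 1102.13 + 265.564 = 1367.69.
Reliability = 1367.69 / 1686.14 = 0.811.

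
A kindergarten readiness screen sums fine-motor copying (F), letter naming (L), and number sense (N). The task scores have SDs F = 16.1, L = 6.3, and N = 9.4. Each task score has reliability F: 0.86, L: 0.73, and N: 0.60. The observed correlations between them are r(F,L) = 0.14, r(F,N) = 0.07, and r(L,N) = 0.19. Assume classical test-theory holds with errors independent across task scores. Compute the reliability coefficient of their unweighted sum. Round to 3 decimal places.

Var(F+L+N) = 16.1² + 6.3² + 9.4² + 2·[16.1·6.3·0.14 + 16.1·9.4·0.07 + 6.3·9.4·0.19] = 387.26 + 72.0916 = 459.352.
Because errors are independent across components, Cov(Tᵢ,Tⱼ) = Cov(Xᵢ,Xⱼ); the off-diagonal part of the true-score variance is the same as above.
True-score variance = [16.1²·0.86 + 6.3²·0.73 + 9.4²·0.60] + 72.0916 = 304.91 + 72.0916 = 377.002.
Reliability = 377.002 / 459.352 = 0.821.

0.821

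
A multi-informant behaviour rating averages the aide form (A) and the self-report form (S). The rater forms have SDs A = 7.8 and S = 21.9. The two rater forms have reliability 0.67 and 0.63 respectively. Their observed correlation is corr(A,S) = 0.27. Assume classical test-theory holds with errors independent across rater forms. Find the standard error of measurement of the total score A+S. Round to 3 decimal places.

Var(total) = 540.45 + 92.2428 = 632.693.
True-score variance = 342.917 + 92.2428 = 435.16, so reliability = 0.6878.
Error variance = 632.693 − 435.16 = 197.533; SEM = √197.533 = 14.055.

14.055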